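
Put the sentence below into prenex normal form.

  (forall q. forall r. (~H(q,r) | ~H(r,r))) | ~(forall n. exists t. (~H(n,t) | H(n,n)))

Move each ¬ inward, flipping quantifiers it crosses:
  (forall q. forall r. (~H(q,r) | ~H(r,r))) | (exists n. forall t. (H(n,t) & ~H(n,n)))
Pull the quantifiers to the front (each side's bound variable is not free in the other side):
  forall q. forall r. exists n. forall t. (~H(q,r) | ~H(r,r) | H(n,t) & ~H(n,n))

forall q. forall r. exists n. forall t. (~H(q,r) | ~H(r,r) | H(n,t) & ~H(n,n))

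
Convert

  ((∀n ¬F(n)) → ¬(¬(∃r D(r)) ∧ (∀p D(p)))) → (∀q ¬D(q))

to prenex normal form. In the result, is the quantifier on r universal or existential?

Rewrite implications/biconditionals: A → B as ¬A ∨ B.
  ¬(¬(∀n ¬F(n)) ∨ ¬(¬(∃r D(r)) ∧ (∀p D(p)))) ∨ (∀q ¬D(q))
Push ¬ through the quantifiers and connectives to reach negation normal form:
  (∀n ¬F(n)) ∧ (∀r ¬D(r)) ∧ (∀p D(p)) ∨ (∀q ¬D(q))
All bound variables are already distinct, so no renaming is needed.
Extract every quantifier outward, since the variables are now distinct and don't occur free across branches:
  ∀n ∀r ∀p ∀q (¬F(n) ∧ ¬D(r) ∧ D(p) ∨ ¬D(q))
The quantifier ∃r sits under an odd number of negations (counting the antecedent side of each →), so it flips to ∀r.

universal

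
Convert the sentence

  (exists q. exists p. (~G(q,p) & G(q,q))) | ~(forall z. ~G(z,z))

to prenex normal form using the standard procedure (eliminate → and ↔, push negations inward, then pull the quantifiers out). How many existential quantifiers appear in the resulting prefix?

Push ¬ through the quantifiers and connectives to reach negation normal form:
  (exists q. exists p. (~G(q,p) & G(q,q))) | (exists z. G(z,z))
All bound variables are already distinct, so no renaming is needed.
Extract every quantifier outward, since the variables are now distinct and don't occur free across branches:
  exists q. exists p. exists z. (~G(q,p) & G(q,q) | G(z,z))
The prefix is exists q exists p exists z: 0 universal, 3 existential.

3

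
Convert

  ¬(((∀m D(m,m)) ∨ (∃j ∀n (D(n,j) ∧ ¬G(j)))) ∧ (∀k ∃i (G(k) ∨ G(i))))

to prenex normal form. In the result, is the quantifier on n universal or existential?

Drive negations inward (¬∀x A ≡ ∃x ¬A, ¬∃x A ≡ ∀x ¬A, De Morgan for ∧/∨):
  (∃m ¬D(m,m)) ∧ (∀j ∃n (¬D(n,j) ∨ G(j))) ∨ (∃k ∀i (¬G(k) ∧ ¬G(i)))
Finally move all quantifiers to the prefix:
  ∃m ∀j ∃n ∃k ∀i (¬D(m,m) ∧ (¬D(n,j) ∨ G(j)) ∨ ¬G(k) ∧ ¬G(i))
The quantifier ∀n sits under an odd number of negations, so it flips to ∃n.

existential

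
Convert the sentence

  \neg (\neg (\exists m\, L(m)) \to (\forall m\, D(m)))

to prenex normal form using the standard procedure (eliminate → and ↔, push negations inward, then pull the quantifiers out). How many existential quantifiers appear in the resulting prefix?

1

First replace A → B with ¬A ∨ B.
  \neg (\neg \neg (\exists m\, L(m)) \lor (\forall m\, D(m)))
Push ¬ through the quantifiers and connectives to reach negation normal form:
  (\forall m\, \neg L(m)) \land (\exists m\, \neg D(m))
Give each quantifier a distinct variable: m↦v1.
  (\forall m\, \neg L(m)) \land (\exists v1\, \neg D(v1))
Finally move all quantifiers to the prefix:
  \forall m\, \exists v1\, (\neg L(m) \land \neg D(v1))
The prefix is \forall m \exists v1: 1 universal, 1 existential.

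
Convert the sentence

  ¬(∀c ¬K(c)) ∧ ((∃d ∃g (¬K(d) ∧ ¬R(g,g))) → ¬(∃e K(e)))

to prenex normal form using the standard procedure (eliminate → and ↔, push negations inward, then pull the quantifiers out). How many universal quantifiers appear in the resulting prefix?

Eliminate → and ↔ using ¬ and ∨.
  ¬(∀c ¬K(c)) ∧ (¬(∃d ∃g (¬K(d) ∧ ¬R(g,g))) ∨ ¬(∃e K(e)))
Move each ¬ inward, flipping quantifiers it crosses:
  (∃c K(c)) ∧ ((∀d ∀g (K(d) ∨ R(g,g))) ∨ (∀e ¬K(e)))
Pull the quantifiers to the front (each side's bound variable is not free in the other side):
  ∃c ∀d ∀g ∀e (K(c) ∧ (K(d) ∨ R(g,g) ∨ ¬K(e)))
The prefix is ∃c ∀d ∀g ∀e: 3 universal, 1 existential.

3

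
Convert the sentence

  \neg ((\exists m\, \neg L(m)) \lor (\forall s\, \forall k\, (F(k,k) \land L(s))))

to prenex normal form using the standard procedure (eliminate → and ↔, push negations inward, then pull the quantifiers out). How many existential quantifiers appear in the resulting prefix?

2

Push ¬ through the quantifiers and connectives to reach negation normal form:
  (\forall m\, L(m)) \land (\exists s\, \exists k\, (\neg F(k,k) \lor \neg L(s)))
Finally move all quantifiers to the prefix:
  \forall m\, \exists s\, \exists k\, (L(m) \land (\neg F(k,k) \lor \neg L(s)))
The prefix is \forall m \exists s \exists k: 1 universal, 2 existential.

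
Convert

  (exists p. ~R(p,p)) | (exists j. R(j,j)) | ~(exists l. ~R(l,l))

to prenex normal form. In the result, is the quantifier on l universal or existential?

universal

Drive negations inward (¬∀x A ≡ ∃x ¬A, ¬∃x A ≡ ∀x ¬A, De Morgan for ∧/∨):
  (exists p. ~R(p,p)) | (exists j. R(j,j)) | (forall l. R(l,l))
Pull the quantifiers to the front (each side's bound variable is not free in the other side):
  exists p. exists j. forall l. (~R(p,p) | R(j,j) | R(l,l))
The quantifier exists l sits under an odd number of negations, so it flips to forall l.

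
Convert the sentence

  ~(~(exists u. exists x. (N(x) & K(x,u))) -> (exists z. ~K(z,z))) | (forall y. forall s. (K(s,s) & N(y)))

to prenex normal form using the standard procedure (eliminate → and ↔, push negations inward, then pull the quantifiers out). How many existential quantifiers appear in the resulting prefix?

0

Rewrite implications/biconditionals: A → B as ¬A ∨ B.
  ~(~~(exists u. exists x. (N(x) & K(x,u))) | (exists z. ~K(z,z))) | (forall y. forall s. (K(s,s) & N(y)))
Push ¬ through the quantifiers and connectives to reach negation normal form:
  (forall u. forall x. (~N(x) | ~K(x,u))) & (forall z. K(z,z)) | (forall y. forall s. (K(s,s) & N(y)))
Finally move all quantifiers to the prefix:
  forall u. forall x. forall z. forall y. forall s. ((~N(x) | ~K(x,u)) & K(z,z) | K(s,s) & N(y))
The prefix is forall u forall x forall z forall y forall s: 5 universal, 0 existential.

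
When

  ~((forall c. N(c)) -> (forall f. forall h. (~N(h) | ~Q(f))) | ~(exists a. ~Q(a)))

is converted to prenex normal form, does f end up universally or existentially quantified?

existential

First replace A → B with ¬A ∨ B.
  ~(~(forall c. N(c)) | (forall f. forall h. (~N(h) | ~Q(f))) | ~(exists a. ~Q(a)))
Drive negations inward (¬∀x A ≡ ∃x ¬A, ¬∃x A ≡ ∀x ¬A, De Morgan for ∧/∨):
  (forall c. N(c)) & (exists f. exists h. (N(h) & Q(f))) & (exists a. ~Q(a))
All bound variables are already distinct, so no renaming is needed.
Extract every quantifier outward, since the variables are now distinct and don't occur free across branches:
  forall c. exists f. exists h. exists a. (N(c) & N(h) & Q(f) & ~Q(a))
The quantifier forall f sits under an odd number of negations (counting the antecedent side of each →), so it flips to exists f.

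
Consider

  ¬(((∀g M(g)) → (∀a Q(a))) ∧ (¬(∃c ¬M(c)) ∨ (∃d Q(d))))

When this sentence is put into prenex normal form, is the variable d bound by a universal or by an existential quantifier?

universal

Eliminate → and ↔ using ¬ and ∨.
  ¬((¬(∀g M(g)) ∨ (∀a Q(a))) ∧ (¬(∃c ¬M(c)) ∨ (∃d Q(d))))
Drive negations inward (¬∀x A ≡ ∃x ¬A, ¬∃x A ≡ ∀x ¬A, De Morgan for ∧/∨):
  (∀g M(g)) ∧ (∃a ¬Q(a)) ∨ (∃c ¬M(c)) ∧ (∀d ¬Q(d))
All bound variables are already distinct, so no renaming is needed.
Finally move all quantifiers to the prefix:
  ∀g ∃a ∃c ∀d (M(g) ∧ ¬Q(a) ∨ ¬M(c) ∧ ¬Q(d))
The quantifier ∃d sits under an odd number of negations (counting the antecedent side of each →), so it flips to ∀d.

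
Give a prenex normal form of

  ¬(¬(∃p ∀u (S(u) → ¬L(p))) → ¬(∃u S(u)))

∀p ∃u ∃y (S(u) ∧ L(p) ∧ S(y))

Eliminate → and ↔ using ¬ and ∨.
  ¬(¬¬(∃p ∀u (¬S(u) ∨ ¬L(p))) ∨ ¬(∃u S(u)))
Move each ¬ inward, flipping quantifiers it crosses:
  (∀p ∃u (S(u) ∧ L(p))) ∧ (∃u S(u))
Standardize variables apart so no two quantifiers bind the same name: u↦y.
  (∀p ∃u (S(u) ∧ L(p))) ∧ (∃y S(y))
Pull the quantifiers to the front (each side's bound variable is not free in the other side):
  ∀p ∃u ∃y (S(u) ∧ L(p) ∧ S(y))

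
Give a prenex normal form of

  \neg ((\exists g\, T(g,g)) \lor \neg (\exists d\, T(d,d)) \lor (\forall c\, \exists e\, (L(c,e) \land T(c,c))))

Push ¬ through the quantifiers and connectives to reach negation normal form:
  (\forall g\, \neg T(g,g)) \land (\exists d\, T(d,d)) \land (\exists c\, \forall e\, (\neg L(c,e) \lor \neg T(c,c)))
All bound variables are already distinct, so no renaming is needed.
Finally move all quantifiers to the prefix:
  \forall g\, \exists d\, \exists c\, \forall e\, (\neg T(g,g) \land T(d,d) \land (\neg L(c,e) \lor \neg T(c,c)))

\forall g\, \exists d\, \exists c\, \forall e\, (\neg T(g,g) \land T(d,d) \land (\neg L(c,e) \lor \neg T(c,c)))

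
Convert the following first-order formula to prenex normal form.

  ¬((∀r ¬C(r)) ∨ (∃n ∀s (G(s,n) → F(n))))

∃r ∀n ∃s (C(r) ∧ G(s,n) ∧ ¬F(n))

First replace A → B with ¬A ∨ B.
  ¬((∀r ¬C(r)) ∨ (∃n ∀s (¬G(s,n) ∨ F(n))))
Push ¬ through the quantifiers and connectives to reach negation normal form:
  (∃r C(r)) ∧ (∀n ∃s (G(s,n) ∧ ¬F(n)))
Extract every quantifier outward, since the variables are now distinct and don't occur free across branches:
  ∃r ∀n ∃s (C(r) ∧ G(s,n) ∧ ¬F(n))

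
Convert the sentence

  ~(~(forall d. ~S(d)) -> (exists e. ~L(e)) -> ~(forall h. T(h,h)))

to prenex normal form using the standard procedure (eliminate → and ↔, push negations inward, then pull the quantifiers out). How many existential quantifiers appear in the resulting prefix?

2

Rewrite implications/biconditionals: A → B as ¬A ∨ B.
  ~(~~(forall d. ~S(d)) | ~(exists e. ~L(e)) | ~(forall h. T(h,h)))
Move each ¬ inward, flipping quantifiers it crosses:
  (exists d. S(d)) & (exists e. ~L(e)) & (forall h. T(h,h))
All bound variables are already distinct, so no renaming is needed.
Finally move all quantifiers to the prefix:
  exists d. exists e. forall h. (S(d) & ~L(e) & T(h,h))
The prefix is exists d exists e forall h: 1 universal, 2 existential.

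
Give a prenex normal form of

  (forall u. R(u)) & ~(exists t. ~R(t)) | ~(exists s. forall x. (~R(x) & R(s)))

Push ¬ through the quantifiers and connectives to reach negation normal form:
  (forall u. R(u)) & (forall t. R(t)) | (forall s. exists x. (R(x) | ~R(s)))
Pull the quantifiers to the front (each side's bound variable is not free in the other side):
  forall u. forall t. forall s. exists x. (R(u) & R(t) | R(x) | ~R(s))

forall u. forall t. forall s. exists x. (R(u) & R(t) | R(x) | ~R(s))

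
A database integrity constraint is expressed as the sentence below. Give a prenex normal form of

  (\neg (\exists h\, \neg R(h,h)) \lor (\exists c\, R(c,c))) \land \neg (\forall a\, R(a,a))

Move each ¬ inward, flipping quantifiers it crosses:
  ((\forall h\, R(h,h)) \lor (\exists c\, R(c,c))) \land (\exists a\, \neg R(a,a))
All bound variables are already distinct, so no renaming is needed.
Finally move all quantifiers to the prefix:
  \forall h\, \exists c\, \exists a\, ((R(h,h) \lor R(c,c)) \land \neg R(a,a))

\forall h\, \exists c\, \exists a\, ((R(h,h) \lor R(c,c)) \land \neg R(a,a))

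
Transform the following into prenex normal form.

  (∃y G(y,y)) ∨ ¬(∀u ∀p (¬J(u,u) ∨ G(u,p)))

Drive negations inward (¬∀x A ≡ ∃x ¬A, ¬∃x A ≡ ∀x ¬A, De Morgan for ∧/∨):
  (∃y G(y,y)) ∨ (∃u ∃p (J(u,u) ∧ ¬G(u,p)))
All bound variables are already distinct, so no renaming is needed.
Finally move all quantifiers to the prefix:
  ∃y ∃u ∃p (G(y,y) ∨ J(u,u) ∧ ¬G(u,p))

∃y ∃u ∃p (G(y,y) ∨ J(u,u) ∧ ¬G(u,p))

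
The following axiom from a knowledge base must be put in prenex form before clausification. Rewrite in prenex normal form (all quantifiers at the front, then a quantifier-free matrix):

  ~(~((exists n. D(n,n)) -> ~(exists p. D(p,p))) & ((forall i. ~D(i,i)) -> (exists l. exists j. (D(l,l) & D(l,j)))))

First replace A → B with ¬A ∨ B.
  ~(~(~(exists n. D(n,n)) | ~(exists p. D(p,p))) & (~(forall i. ~D(i,i)) | (exists l. exists j. (D(l,l) & D(l,j)))))
Move each ¬ inward, flipping quantifiers it crosses:
  (forall n. ~D(n,n)) | (forall p. ~D(p,p)) | (forall i. ~D(i,i)) & (forall l. forall j. (~D(l,l) | ~D(l,j)))
Pull the quantifiers to the front (each side's bound variable is not free in the other side):
  forall n. forall p. forall i. forall l. forall j. (~D(n,n) | ~D(p,p) | ~D(i,i) & (~D(l,l) | ~D(l,j)))

forall n. forall p. forall i. forall l. forall j. (~D(n,n) | ~D(p,p) | ~D(i,i) & (~D(l,l) | ~D(l,j)))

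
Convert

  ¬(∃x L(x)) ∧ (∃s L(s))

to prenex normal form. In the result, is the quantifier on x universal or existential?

universal

Push ¬ through the quantifiers and connectives to reach negation normal form:
  (∀x ¬L(x)) ∧ (∃s L(s))
Finally move all quantifiers to the prefix:
  ∀x ∃s (¬L(x) ∧ L(s))
The quantifier ∃x sits under an odd number of negations, so it flips to ∀x.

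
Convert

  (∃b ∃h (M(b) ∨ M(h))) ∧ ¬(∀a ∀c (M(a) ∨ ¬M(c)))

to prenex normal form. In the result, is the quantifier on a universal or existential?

Push ¬ through the quantifiers and connectives to reach negation normal form:
  (∃b ∃h (M(b) ∨ M(h))) ∧ (∃a ∃c (¬M(a) ∧ M(c)))
All bound variables are already distinct, so no renaming is needed.
Finally move all quantifiers to the prefix:
  ∃b ∃h ∃a ∃c ((M(b) ∨ M(h)) ∧ ¬M(a) ∧ M(c))
The quantifier ∀a sits under an odd number of negations, so it flips to ∃a.

existential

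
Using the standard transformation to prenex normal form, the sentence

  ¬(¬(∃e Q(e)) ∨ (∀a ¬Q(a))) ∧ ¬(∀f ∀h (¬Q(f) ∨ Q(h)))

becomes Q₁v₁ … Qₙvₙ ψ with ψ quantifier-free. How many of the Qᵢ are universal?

0

Move each ¬ inward, flipping quantifiers it crosses:
  (∃e Q(e)) ∧ (∃a Q(a)) ∧ (∃f ∃h (Q(f) ∧ ¬Q(h)))
All bound variables are already distinct, so no renaming is needed.
Finally move all quantifiers to the prefix:
  ∃e ∃a ∃f ∃h (Q(e) ∧ Q(a) ∧ Q(f) ∧ ¬Q(h))
The prefix is ∃e ∃a ∃f ∃h: 0 universal, 4 existential.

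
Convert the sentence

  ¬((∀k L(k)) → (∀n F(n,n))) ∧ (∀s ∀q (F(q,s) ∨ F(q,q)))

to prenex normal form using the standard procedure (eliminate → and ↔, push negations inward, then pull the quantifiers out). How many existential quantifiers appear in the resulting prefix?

First replace A → B with ¬A ∨ B.
  ¬(¬(∀k L(k)) ∨ (∀n F(n,n))) ∧ (∀s ∀q (F(q,s) ∨ F(q,q)))
Move each ¬ inward, flipping quantifiers it crosses:
  (∀k L(k)) ∧ (∃n ¬F(n,n)) ∧ (∀s ∀q (F(q,s) ∨ F(q,q)))
All bound variables are already distinct, so no renaming is needed.
Finally move all quantifiers to the prefix:
  ∀k ∃n ∀s ∀q (L(k) ∧ ¬F(n,n) ∧ (F(q,s) ∨ F(q,q)))
The prefix is ∀k ∃n ∀s ∀q: 3 universal, 1 existential.

1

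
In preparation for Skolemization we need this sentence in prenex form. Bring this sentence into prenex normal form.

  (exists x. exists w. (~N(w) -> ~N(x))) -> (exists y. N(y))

forall x. forall w. exists y. (~N(w) & N(x) | N(y))

Eliminate → and ↔ using ¬ and ∨.
  ~(exists x. exists w. (~~N(w) | ~N(x))) | (exists y. N(y))
Push ¬ through the quantifiers and connectives to reach negation normal form:
  (forall x. forall w. (~N(w) & N(x))) | (exists y. N(y))
All bound variables are already distinct, so no renaming is needed.
Pull the quantifiers to the front (each side's bound variable is not free in the other side):
  forall x. forall w. exists y. (~N(w) & N(x) | N(y))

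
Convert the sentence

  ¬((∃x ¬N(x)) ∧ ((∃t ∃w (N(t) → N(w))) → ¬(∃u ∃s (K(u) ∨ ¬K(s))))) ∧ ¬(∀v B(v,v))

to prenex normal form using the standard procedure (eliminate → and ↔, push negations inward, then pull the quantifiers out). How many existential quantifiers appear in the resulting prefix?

5

Eliminate → and ↔ using ¬ and ∨.
  ¬((∃x ¬N(x)) ∧ (¬(∃t ∃w (¬N(t) ∨ N(w))) ∨ ¬(∃u ∃s (K(u) ∨ ¬K(s))))) ∧ ¬(∀v B(v,v))
Push ¬ through the quantifiers and connectives to reach negation normal form:
  ((∀x N(x)) ∨ (∃t ∃w (¬N(t) ∨ N(w))) ∧ (∃u ∃s (K(u) ∨ ¬K(s)))) ∧ (∃v ¬B(v,v))
All bound variables are already distinct, so no renaming is needed.
Pull the quantifiers to the front (each side's bound variable is not free in the other side):
  ∀x ∃t ∃w ∃u ∃s ∃v ((N(x) ∨ (¬N(t) ∨ N(w)) ∧ (K(u) ∨ ¬K(s))) ∧ ¬B(v,v))
The prefix is ∀x ∃t ∃w ∃u ∃s ∃v: 1 universal, 5 existential.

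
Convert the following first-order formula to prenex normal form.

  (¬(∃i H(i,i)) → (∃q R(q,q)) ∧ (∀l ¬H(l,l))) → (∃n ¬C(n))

∀i ∀q ∃l ∃n (¬H(i,i) ∧ (¬R(q,q) ∨ H(l,l)) ∨ ¬C(n))

First replace A → B with ¬A ∨ B.
  ¬(¬¬(∃i H(i,i)) ∨ (∃q R(q,q)) ∧ (∀l ¬H(l,l))) ∨ (∃n ¬C(n))
Push ¬ through the quantifiers and connectives to reach negation normal form:
  (∀i ¬H(i,i)) ∧ ((∀q ¬R(q,q)) ∨ (∃l H(l,l))) ∨ (∃n ¬C(n))
All bound variables are already distinct, so no renaming is needed.
Extract every quantifier outward, since the variables are now distinct and don't occur free across branches:
  ∀i ∀q ∃l ∃n (¬H(i,i) ∧ (¬R(q,q) ∨ H(l,l)) ∨ ¬C(n))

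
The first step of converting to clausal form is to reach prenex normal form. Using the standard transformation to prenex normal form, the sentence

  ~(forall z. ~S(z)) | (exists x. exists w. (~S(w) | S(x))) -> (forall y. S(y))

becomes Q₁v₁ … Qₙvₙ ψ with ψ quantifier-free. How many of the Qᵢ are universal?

4

Rewrite implications/biconditionals: A → B as ¬A ∨ B.
  ~(~(forall z. ~S(z)) | (exists x. exists w. (~S(w) | S(x)))) | (forall y. S(y))
Move each ¬ inward, flipping quantifiers it crosses:
  (forall z. ~S(z)) & (forall x. forall w. (S(w) & ~S(x))) | (forall y. S(y))
Pull the quantifiers to the front (each side's bound variable is not free in the other side):
  forall z. forall x. forall w. forall y. (~S(z) & S(w) & ~S(x) | S(y))
The prefix is forall z forall x forall w forall y: 4 universal, 0 existential.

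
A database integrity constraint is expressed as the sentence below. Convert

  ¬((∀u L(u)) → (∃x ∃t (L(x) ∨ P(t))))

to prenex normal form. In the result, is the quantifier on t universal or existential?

Eliminate → and ↔ using ¬ and ∨.
  ¬(¬(∀u L(u)) ∨ (∃x ∃t (L(x) ∨ P(t))))
Move each ¬ inward, flipping quantifiers it crosses:
  (∀u L(u)) ∧ (∀x ∀t (¬L(x) ∧ ¬P(t)))
All bound variables are already distinct, so no renaming is needed.
Finally move all quantifiers to the prefix:
  ∀u ∀x ∀t (L(u) ∧ ¬L(x) ∧ ¬P(t))
The quantifier ∃t sits under an odd number of negations (counting the antecedent side of each →), so it flips to ∀t.

universal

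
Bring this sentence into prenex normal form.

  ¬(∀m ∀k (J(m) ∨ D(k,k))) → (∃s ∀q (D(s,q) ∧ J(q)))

∀m ∀k ∃s ∀q (J(m) ∨ D(k,k) ∨ D(s,q) ∧ J(q))

Eliminate → and ↔ using ¬ and ∨.
  ¬¬(∀m ∀k (J(m) ∨ D(k,k))) ∨ (∃s ∀q (D(s,q) ∧ J(q)))
Move each ¬ inward, flipping quantifiers it crosses:
  (∀m ∀k (J(m) ∨ D(k,k))) ∨ (∃s ∀q (D(s,q) ∧ J(q)))
All bound variables are already distinct, so no renaming is needed.
Pull the quantifiers to the front (each side's bound variable is not free in the other side):
  ∀m ∀k ∃s ∀q (J(m) ∨ D(k,k) ∨ D(s,q) ∧ J(q))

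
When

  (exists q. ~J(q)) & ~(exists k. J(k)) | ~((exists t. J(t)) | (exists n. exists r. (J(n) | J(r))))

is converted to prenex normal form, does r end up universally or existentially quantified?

Move each ¬ inward, flipping quantifiers it crosses:
  (exists q. ~J(q)) & (forall k. ~J(k)) | (forall t. ~J(t)) & (forall n. forall r. (~J(n) & ~J(r)))
Extract every quantifier outward, since the variables are now distinct and don't occur free across branches:
  exists q. forall k. forall t. forall n. forall r. (~J(q) & ~J(k) | ~J(t) & ~J(n) & ~J(r))
The quantifier exists r sits under an odd number of negations, so it flips to forall r.

universal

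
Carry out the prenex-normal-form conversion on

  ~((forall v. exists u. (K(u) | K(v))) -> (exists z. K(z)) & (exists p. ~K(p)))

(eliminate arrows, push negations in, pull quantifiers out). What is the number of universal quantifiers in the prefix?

3

Rewrite implications/biconditionals: A → B as ¬A ∨ B.
  ~(~(forall v. exists u. (K(u) | K(v))) | (exists z. K(z)) & (exists p. ~K(p)))
Drive negations inward (¬∀x A ≡ ∃x ¬A, ¬∃x A ≡ ∀x ¬A, De Morgan for ∧/∨):
  (forall v. exists u. (K(u) | K(v))) & ((forall z. ~K(z)) | (forall p. K(p)))
All bound variables are already distinct, so no renaming is needed.
Extract every quantifier outward, since the variables are now distinct and don't occur free across branches:
  forall v. exists u. forall z. forall p. ((K(u) | K(v)) & (~K(z) | K(p)))
The prefix is forall v exists u forall z forall p: 3 universal, 1 existential.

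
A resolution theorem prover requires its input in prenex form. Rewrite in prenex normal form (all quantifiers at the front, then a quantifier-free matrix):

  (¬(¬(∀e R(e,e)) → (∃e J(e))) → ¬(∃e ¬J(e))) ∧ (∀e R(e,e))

Rewrite implications/biconditionals: A → B as ¬A ∨ B.
  (¬¬(¬¬(∀e R(e,e)) ∨ (∃e J(e))) ∨ ¬(∃e ¬J(e))) ∧ (∀e R(e,e))
Push ¬ through the quantifiers and connectives to reach negation normal form:
  ((∀e R(e,e)) ∨ (∃e J(e)) ∨ (∀e J(e))) ∧ (∀e R(e,e))
Standardize variables apart so no two quantifiers bind the same name: e↦b, e↦p, e↦v.
  ((∀e R(e,e)) ∨ (∃b J(b)) ∨ (∀p J(p))) ∧ (∀v R(v,v))
Pull the quantifiers to the front (each side's bound variable is not free in the other side):
  ∀e ∃b ∀p ∀v ((R(e,e) ∨ J(b) ∨ J(p)) ∧ R(v,v))

∀e ∃b ∀p ∀v ((R(e,e) ∨ J(b) ∨ J(p)) ∧ R(v,v))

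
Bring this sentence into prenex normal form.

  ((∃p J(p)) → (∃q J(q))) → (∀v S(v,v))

Rewrite implications/biconditionals: A → B as ¬A ∨ B.
  ¬(¬(∃p J(p)) ∨ (∃q J(q))) ∨ (∀v S(v,v))
Push ¬ through the quantifiers and connectives to reach negation normal form:
  (∃p J(p)) ∧ (∀q ¬J(q)) ∨ (∀v S(v,v))
All bound variables are already distinct, so no renaming is needed.
Finally move all quantifiers to the prefix:
  ∃p ∀q ∀v (J(p) ∧ ¬J(q) ∨ S(v,v))

∃p ∀q ∀v (J(p) ∧ ¬J(q) ∨ S(v,v))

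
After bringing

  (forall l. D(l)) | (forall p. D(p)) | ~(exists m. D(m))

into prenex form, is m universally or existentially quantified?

Move each ¬ inward, flipping quantifiers it crosses:
  (forall l. D(l)) | (forall p. D(p)) | (forall m. ~D(m))
Pull the quantifiers to the front (each side's bound variable is not free in the other side):
  forall l. forall p. forall m. (D(l) | D(p) | ~D(m))
The quantifier exists m sits under an odd number of negations, so it flips to forall m.

universal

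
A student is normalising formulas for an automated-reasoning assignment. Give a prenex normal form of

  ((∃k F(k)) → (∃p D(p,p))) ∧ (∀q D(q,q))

Rewrite implications/biconditionals: A → B as ¬A ∨ B.
  (¬(∃k F(k)) ∨ (∃p D(p,p))) ∧ (∀q D(q,q))
Push ¬ through the quantifiers and connectives to reach negation normal form:
  ((∀k ¬F(k)) ∨ (∃p D(p,p))) ∧ (∀q D(q,q))
Pull the quantifiers to the front (each side's bound variable is not free in the other side):
  ∀k ∃p ∀q ((¬F(k) ∨ D(p,p)) ∧ D(q,q))

∀k ∃p ∀q ((¬F(k) ∨ D(p,p)) ∧ D(q,q))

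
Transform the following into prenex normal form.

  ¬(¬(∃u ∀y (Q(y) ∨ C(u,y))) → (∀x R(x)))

∀u ∃y ∃x (¬Q(y) ∧ ¬C(u,y) ∧ ¬R(x))

First replace A → B with ¬A ∨ B.
  ¬(¬¬(∃u ∀y (Q(y) ∨ C(u,y))) ∨ (∀x R(x)))
Push ¬ through the quantifiers and connectives to reach negation normal form:
  (∀u ∃y (¬Q(y) ∧ ¬C(u,y))) ∧ (∃x ¬R(x))
All bound variables are already distinct, so no renaming is needed.
Pull the quantifiers to the front (each side's bound variable is not free in the other side):
  ∀u ∃y ∃x (¬Q(y) ∧ ¬C(u,y) ∧ ¬R(x))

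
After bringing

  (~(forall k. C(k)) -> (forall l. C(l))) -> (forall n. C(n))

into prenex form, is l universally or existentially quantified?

existential

Rewrite implications/biconditionals: A → B as ¬A ∨ B.
  ~(~~(forall k. C(k)) | (forall l. C(l))) | (forall n. C(n))
Push ¬ through the quantifiers and connectives to reach negation normal form:
  (exists k. ~C(k)) & (exists l. ~C(l)) | (forall n. C(n))
Pull the quantifiers to the front (each side's bound variable is not free in the other side):
  exists k. exists l. forall n. (~C(k) & ~C(l) | C(n))
The quantifier forall l sits under an odd number of negations (counting the antecedent side of each →), so it flips to exists l.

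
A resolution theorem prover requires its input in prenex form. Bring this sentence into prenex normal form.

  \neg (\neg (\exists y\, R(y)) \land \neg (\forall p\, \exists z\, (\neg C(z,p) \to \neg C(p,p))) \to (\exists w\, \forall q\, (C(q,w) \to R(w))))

\forall y\, \exists p\, \forall z\, \forall w\, \exists q\, (\neg R(y) \land \neg C(z,p) \land C(p,p) \land C(q,w) \land \neg R(w))

Eliminate → and ↔ using ¬ and ∨.
  \neg (\neg (\neg (\exists y\, R(y)) \land \neg (\forall p\, \exists z\, (\neg \neg C(z,p) \lor \neg C(p,p)))) \lor (\exists w\, \forall q\, (\neg C(q,w) \lor R(w))))
Drive negations inward (¬∀x A ≡ ∃x ¬A, ¬∃x A ≡ ∀x ¬A, De Morgan for ∧/∨):
  (\forall y\, \neg R(y)) \land (\exists p\, \forall z\, (\neg C(z,p) \land C(p,p))) \land (\forall w\, \exists q\, (C(q,w) \land \neg R(w)))
All bound variables are already distinct, so no renaming is needed.
Pull the quantifiers to the front (each side's bound variable is not free in the other side):
  \forall y\, \exists p\, \forall z\, \forall w\, \exists q\, (\neg R(y) \land \neg C(z,p) \land C(p,p) \land C(q,w) \land \neg R(w))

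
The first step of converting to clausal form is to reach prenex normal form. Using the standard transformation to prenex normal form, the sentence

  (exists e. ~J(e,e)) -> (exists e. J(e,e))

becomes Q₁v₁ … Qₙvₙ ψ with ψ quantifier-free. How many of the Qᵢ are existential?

1

Eliminate → and ↔ using ¬ and ∨.
  ~(exists e. ~J(e,e)) | (exists e. J(e,e))
Drive negations inward (¬∀x A ≡ ∃x ¬A, ¬∃x A ≡ ∀x ¬A, De Morgan for ∧/∨):
  (forall e. J(e,e)) | (exists e. J(e,e))
Give each quantifier a distinct variable: e↦b.
  (forall e. J(e,e)) | (exists b. J(b,b))
Extract every quantifier outward, since the variables are now distinct and don't occur free across branches:
  forall e. exists b. (J(e,e) | J(b,b))
The prefix is forall e exists b: 1 universal, 1 existential.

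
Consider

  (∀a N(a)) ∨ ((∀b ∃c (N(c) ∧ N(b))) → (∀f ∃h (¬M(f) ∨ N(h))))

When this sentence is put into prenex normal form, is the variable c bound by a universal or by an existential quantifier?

Eliminate → and ↔ using ¬ and ∨.
  (∀a N(a)) ∨ ¬(∀b ∃c (N(c) ∧ N(b))) ∨ (∀f ∃h (¬M(f) ∨ N(h)))
Move each ¬ inward, flipping quantifiers it crosses:
  (∀a N(a)) ∨ (∃b ∀c (¬N(c) ∨ ¬N(b))) ∨ (∀f ∃h (¬M(f) ∨ N(h)))
All bound variables are already distinct, so no renaming is needed.
Pull the quantifiers to the front (each side's bound variable is not free in the other side):
  ∀a ∃b ∀c ∀f ∃h (N(a) ∨ ¬N(c) ∨ ¬N(b) ∨ ¬M(f) ∨ N(h))
The quantifier ∃c sits under an odd number of negations (counting the antecedent side of each →), so it flips to ∀c.

universal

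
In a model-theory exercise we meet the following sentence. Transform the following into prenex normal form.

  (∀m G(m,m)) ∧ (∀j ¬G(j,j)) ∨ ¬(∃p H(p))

Move each ¬ inward, flipping quantifiers it crosses:
  (∀m G(m,m)) ∧ (∀j ¬G(j,j)) ∨ (∀p ¬H(p))
Extract every quantifier outward, since the variables are now distinct and don't occur free across branches:
  ∀m ∀j ∀p (G(m,m) ∧ ¬G(j,j) ∨ ¬H(p))

∀m ∀j ∀p (G(m,m) ∧ ¬G(j,j) ∨ ¬H(p))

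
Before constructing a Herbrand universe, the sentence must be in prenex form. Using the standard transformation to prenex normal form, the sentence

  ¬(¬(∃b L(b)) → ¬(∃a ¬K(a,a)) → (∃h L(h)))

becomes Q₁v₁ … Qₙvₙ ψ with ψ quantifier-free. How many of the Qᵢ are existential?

0

Rewrite implications/biconditionals: A → B as ¬A ∨ B.
  ¬(¬¬(∃b L(b)) ∨ ¬¬(∃a ¬K(a,a)) ∨ (∃h L(h)))
Push ¬ through the quantifiers and connectives to reach negation normal form:
  (∀b ¬L(b)) ∧ (∀a K(a,a)) ∧ (∀h ¬L(h))
All bound variables are already distinct, so no renaming is needed.
Finally move all quantifiers to the prefix:
  ∀b ∀a ∀h (¬L(b) ∧ K(a,a) ∧ ¬L(h))
The prefix is ∀b ∀a ∀h: 3 universal, 0 existential.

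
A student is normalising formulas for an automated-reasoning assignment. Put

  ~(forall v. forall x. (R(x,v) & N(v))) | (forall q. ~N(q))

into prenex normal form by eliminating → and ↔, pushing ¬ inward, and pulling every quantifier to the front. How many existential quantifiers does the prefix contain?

Drive negations inward (¬∀x A ≡ ∃x ¬A, ¬∃x A ≡ ∀x ¬A, De Morgan for ∧/∨):
  (exists v. exists x. (~R(x,v) | ~N(v))) | (forall q. ~N(q))
All bound variables are already distinct, so no renaming is needed.
Pull the quantifiers to the front (each side's bound variable is not free in the other side):
  exists v. exists x. forall q. (~R(x,v) | ~N(v) | ~N(q))
The prefix is exists v exists x forall q: 1 universal, 2 existential.

2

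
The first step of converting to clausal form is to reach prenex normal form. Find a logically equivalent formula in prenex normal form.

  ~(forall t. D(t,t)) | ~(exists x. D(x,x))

Push ¬ through the quantifiers and connectives to reach negation normal form:
  (exists t. ~D(t,t)) | (forall x. ~D(x,x))
All bound variables are already distinct, so no renaming is needed.
Pull the quantifiers to the front (each side's bound variable is not free in the other side):
  exists t. forall x. (~D(t,t) | ~D(x,x))

exists t. forall x. (~D(t,t) | ~D(x,x))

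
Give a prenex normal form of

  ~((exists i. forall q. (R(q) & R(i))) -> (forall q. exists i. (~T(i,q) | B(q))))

Eliminate → and ↔ using ¬ and ∨.
  ~(~(exists i. forall q. (R(q) & R(i))) | (forall q. exists i. (~T(i,q) | B(q))))
Push ¬ through the quantifiers and connectives to reach negation normal form:
  (exists i. forall q. (R(q) & R(i))) & (exists q. forall i. (T(i,q) & ~B(q)))
Rename bound variables to avoid capture: q↦x, i↦a.
  (exists i. forall q. (R(q) & R(i))) & (exists x. forall a. (T(a,x) & ~B(x)))
Extract every quantifier outward, since the variables are now distinct and don't occur free across branches:
  exists i. forall q. exists x. forall a. (R(q) & R(i) & T(a,x) & ~B(x))

exists i. forall q. exists x. forall a. (R(q) & R(i) & T(a,x) & ~B(x))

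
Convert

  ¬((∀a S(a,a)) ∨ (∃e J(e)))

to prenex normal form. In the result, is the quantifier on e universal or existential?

Move each ¬ inward, flipping quantifiers it crosses:
  (∃a ¬S(a,a)) ∧ (∀e ¬J(e))
All bound variables are already distinct, so no renaming is needed.
Extract every quantifier outward, since the variables are now distinct and don't occur free across branches:
  ∃a ∀e (¬S(a,a) ∧ ¬J(e))
The quantifier ∃e sits under an odd number of negations, so it flips to ∀e.

universal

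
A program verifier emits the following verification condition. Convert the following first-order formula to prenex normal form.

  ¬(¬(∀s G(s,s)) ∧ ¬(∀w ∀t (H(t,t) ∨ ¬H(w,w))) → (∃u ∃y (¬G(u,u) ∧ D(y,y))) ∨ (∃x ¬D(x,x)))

∃s ∃w ∃t ∀u ∀y ∀x (¬G(s,s) ∧ ¬H(t,t) ∧ H(w,w) ∧ (G(u,u) ∨ ¬D(y,y)) ∧ D(x,x))

First replace A → B with ¬A ∨ B.
  ¬(¬(¬(∀s G(s,s)) ∧ ¬(∀w ∀t (H(t,t) ∨ ¬H(w,w)))) ∨ (∃u ∃y (¬G(u,u) ∧ D(y,y))) ∨ (∃x ¬D(x,x)))
Move each ¬ inward, flipping quantifiers it crosses:
  (∃s ¬G(s,s)) ∧ (∃w ∃t (¬H(t,t) ∧ H(w,w))) ∧ (∀u ∀y (G(u,u) ∨ ¬D(y,y))) ∧ (∀x D(x,x))
All bound variables are already distinct, so no renaming is needed.
Extract every quantifier outward, since the variables are now distinct and don't occur free across branches:
  ∃s ∃w ∃t ∀u ∀y ∀x (¬G(s,s) ∧ ¬H(t,t) ∧ H(w,w) ∧ (G(u,u) ∨ ¬D(y,y)) ∧ D(x,x))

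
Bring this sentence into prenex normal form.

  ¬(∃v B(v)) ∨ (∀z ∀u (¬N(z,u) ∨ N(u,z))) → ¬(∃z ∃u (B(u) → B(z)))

∃v ∃z ∃u ∀t ∀u1 (B(v) ∧ N(z,u) ∧ ¬N(u,z) ∨ B(u1) ∧ ¬B(t))

Rewrite implications/biconditionals: A → B as ¬A ∨ B.
  ¬(¬(∃v B(v)) ∨ (∀z ∀u (¬N(z,u) ∨ N(u,z)))) ∨ ¬(∃z ∃u (¬B(u) ∨ B(z)))
Push ¬ through the quantifiers and connectives to reach negation normal form:
  (∃v B(v)) ∧ (∃z ∃u (N(z,u) ∧ ¬N(u,z))) ∨ (∀z ∀u (B(u) ∧ ¬B(z)))
Give each quantifier a distinct variable: z↦t, u↦u1.
  (∃v B(v)) ∧ (∃z ∃u (N(z,u) ∧ ¬N(u,z))) ∨ (∀t ∀u1 (B(u1) ∧ ¬B(t)))
Finally move all quantifiers to the prefix:
  ∃v ∃z ∃u ∀t ∀u1 (B(v) ∧ N(z,u) ∧ ¬N(u,z) ∨ B(u1) ∧ ¬B(t))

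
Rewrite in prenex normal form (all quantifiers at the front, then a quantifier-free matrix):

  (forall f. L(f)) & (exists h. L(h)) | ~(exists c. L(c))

Drive negations inward (¬∀x A ≡ ∃x ¬A, ¬∃x A ≡ ∀x ¬A, De Morgan for ∧/∨):
  (forall f. L(f)) & (exists h. L(h)) | (forall c. ~L(c))
All bound variables are already distinct, so no renaming is needed.
Pull the quantifiers to the front (each side's bound variable is not free in the other side):
  forall f. exists h. forall c. (L(f) & L(h) | ~L(c))

forall f. exists h. forall c. (L(f) & L(h) | ~L(c))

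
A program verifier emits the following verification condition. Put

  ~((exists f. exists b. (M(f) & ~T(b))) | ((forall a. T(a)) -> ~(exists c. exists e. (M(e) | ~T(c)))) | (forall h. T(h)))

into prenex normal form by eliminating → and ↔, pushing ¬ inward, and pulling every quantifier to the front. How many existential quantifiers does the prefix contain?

3

First replace A → B with ¬A ∨ B.
  ~((exists f. exists b. (M(f) & ~T(b))) | ~(forall a. T(a)) | ~(exists c. exists e. (M(e) | ~T(c))) | (forall h. T(h)))
Move each ¬ inward, flipping quantifiers it crosses:
  (forall f. forall b. (~M(f) | T(b))) & (forall a. T(a)) & (exists c. exists e. (M(e) | ~T(c))) & (exists h. ~T(h))
All bound variables are already distinct, so no renaming is needed.
Pull the quantifiers to the front (each side's bound variable is not free in the other side):
  forall f. forall b. forall a. exists c. exists e. exists h. ((~M(f) | T(b)) & T(a) & (M(e) | ~T(c)) & ~T(h))
The prefix is forall f forall b forall a exists c exists e exists h: 3 universal, 3 existential.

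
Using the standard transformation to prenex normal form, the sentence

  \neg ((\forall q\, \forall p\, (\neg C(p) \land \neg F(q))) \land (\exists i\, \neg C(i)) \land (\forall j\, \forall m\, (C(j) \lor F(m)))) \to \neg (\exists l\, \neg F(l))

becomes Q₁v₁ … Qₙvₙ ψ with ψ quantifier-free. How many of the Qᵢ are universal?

Eliminate → and ↔ using ¬ and ∨.
  \neg \neg ((\forall q\, \forall p\, (\neg C(p) \land \neg F(q))) \land (\exists i\, \neg C(i)) \land (\forall j\, \forall m\, (C(j) \lor F(m)))) \lor \neg (\exists l\, \neg F(l))
Push ¬ through the quantifiers and connectives to reach negation normal form:
  (\forall q\, \forall p\, (\neg C(p) \land \neg F(q))) \land (\exists i\, \neg C(i)) \land (\forall j\, \forall m\, (C(j) \lor F(m))) \lor (\forall l\, F(l))
All bound variables are already distinct, so no renaming is needed.
Pull the quantifiers to the front (each side's bound variable is not free in the other side):
  \forall q\, \forall p\, \exists i\, \forall j\, \forall m\, \forall l\, (\neg C(p) \land \neg F(q) \land \neg C(i) \land (C(j) \lor F(m)) \lor F(l))
The prefix is \forall q \forall p \exists i \forall j \forall m \forall l: 5 universal, 1 existential.

5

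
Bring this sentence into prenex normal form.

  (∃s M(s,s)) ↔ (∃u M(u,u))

∀s ∃u ∀v1 ∃x1 ((¬M(s,s) ∨ M(u,u)) ∧ (¬M(v1,v1) ∨ M(x1,x1)))

First replace A → B with ¬A ∨ B; A ↔ B as (¬A ∨ B) ∧ (¬B ∨ A).
  (¬(∃s M(s,s)) ∨ (∃u M(u,u))) ∧ (¬(∃u M(u,u)) ∨ (∃s M(s,s)))
Push ¬ through the quantifiers and connectives to reach negation normal form:
  ((∀s ¬M(s,s)) ∨ (∃u M(u,u))) ∧ ((∀u ¬M(u,u)) ∨ (∃s M(s,s)))
Rename bound variables to avoid capture: u↦v1, s↦x1.
  ((∀s ¬M(s,s)) ∨ (∃u M(u,u))) ∧ ((∀v1 ¬M(v1,v1)) ∨ (∃x1 M(x1,x1)))
Finally move all quantifiers to the prefix:
  ∀s ∃u ∀v1 ∃x1 ((¬M(s,s) ∨ M(u,u)) ∧ (¬M(v1,v1) ∨ M(x1,x1)))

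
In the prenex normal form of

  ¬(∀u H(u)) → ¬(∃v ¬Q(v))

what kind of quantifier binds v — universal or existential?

Rewrite implications/biconditionals: A → B as ¬A ∨ B.
  ¬¬(∀u H(u)) ∨ ¬(∃v ¬Q(v))
Move each ¬ inward, flipping quantifiers it crosses:
  (∀u H(u)) ∨ (∀v Q(v))
Extract every quantifier outward, since the variables are now distinct and don't occur free across branches:
  ∀u ∀v (H(u) ∨ Q(v))
The quantifier ∃v sits under an odd number of negations (counting the antecedent side of each →), so it flips to ∀v.

universal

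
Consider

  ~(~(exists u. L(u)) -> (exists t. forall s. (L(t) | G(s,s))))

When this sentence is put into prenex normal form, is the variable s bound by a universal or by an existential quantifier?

existential

First replace A → B with ¬A ∨ B.
  ~(~~(exists u. L(u)) | (exists t. forall s. (L(t) | G(s,s))))
Push ¬ through the quantifiers and connectives to reach negation normal form:
  (forall u. ~L(u)) & (forall t. exists s. (~L(t) & ~G(s,s)))
All bound variables are already distinct, so no renaming is needed.
Pull the quantifiers to the front (each side's bound variable is not free in the other side):
  forall u. forall t. exists s. (~L(u) & ~L(t) & ~G(s,s))
The quantifier forall s sits under an odd number of negations (counting the antecedent side of each →), so it flips to exists s.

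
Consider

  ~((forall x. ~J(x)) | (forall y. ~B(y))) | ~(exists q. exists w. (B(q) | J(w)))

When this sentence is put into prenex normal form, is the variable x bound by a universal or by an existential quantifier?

Move each ¬ inward, flipping quantifiers it crosses:
  (exists x. J(x)) & (exists y. B(y)) | (forall q. forall w. (~B(q) & ~J(w)))
All bound variables are already distinct, so no renaming is needed.
Pull the quantifiers to the front (each side's bound variable is not free in the other side):
  exists x. exists y. forall q. forall w. (J(x) & B(y) | ~B(q) & ~J(w))
The quantifier forall x sits under an odd number of negations, so it flips to exists x.

existential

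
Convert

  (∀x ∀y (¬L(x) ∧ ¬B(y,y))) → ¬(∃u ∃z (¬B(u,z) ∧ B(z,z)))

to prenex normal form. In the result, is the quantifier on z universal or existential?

Rewrite implications/biconditionals: A → B as ¬A ∨ B.
  ¬(∀x ∀y (¬L(x) ∧ ¬B(y,y))) ∨ ¬(∃u ∃z (¬B(u,z) ∧ B(z,z)))
Push ¬ through the quantifiers and connectives to reach negation normal form:
  (∃x ∃y (L(x) ∨ B(y,y))) ∨ (∀u ∀z (B(u,z) ∨ ¬B(z,z)))
All bound variables are already distinct, so no renaming is needed.
Pull the quantifiers to the front (each side's bound variable is not free in the other side):
  ∃x ∃y ∀u ∀z (L(x) ∨ B(y,y) ∨ B(u,z) ∨ ¬B(z,z))
The quantifier ∃z sits under an odd number of negations (counting the antecedent side of each →), so it flips to ∀z.

universal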